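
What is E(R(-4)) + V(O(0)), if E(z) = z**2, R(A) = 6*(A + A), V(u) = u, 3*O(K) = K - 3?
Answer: 2303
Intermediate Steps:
O(K) = -1 + K/3 (O(K) = (K - 3)/3 = (-3 + K)/3 = -1 + K/3)
R(A) = 12*A (R(A) = 6*(2*A) = 12*A)
E(R(-4)) + V(O(0)) = (12*(-4))**2 + (-1 + (1/3)*0) = (-48)**2 + (-1 + 0) = 2304 - 1 = 2303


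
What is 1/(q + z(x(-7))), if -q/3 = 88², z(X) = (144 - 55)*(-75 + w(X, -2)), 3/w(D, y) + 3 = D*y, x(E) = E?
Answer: -11/328710 ≈ -3.3464e-5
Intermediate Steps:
w(D, y) = 3/(-3 + D*y)
z(X) = -6675 + 267/(-3 - 2*X) (z(X) = (144 - 55)*(-75 + 3/(-3 + X*(-2))) = 89*(-75 + 3/(-3 - 2*X)) = -6675 + 267/(-3 - 2*X))
q = -23232 (q = -3*88² = -3*7744 = -23232)
1/(q + z(x(-7))) = 1/(-23232 + 534*(38 + 25*(-7))/(-3 - 2*(-7))) = 1/(-23232 + 534*(38 - 175)/(-3 + 14)) = 1/(-23232 + 534*(-137)/11) = 1/(-23232 + 534*(1/11)*(-137)) = 1/(-23232 - 73158/11) = 1/(-328710/11) = -11/328710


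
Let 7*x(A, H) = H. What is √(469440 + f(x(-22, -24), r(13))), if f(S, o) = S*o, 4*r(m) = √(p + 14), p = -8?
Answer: √(23002560 - 42*√6)/7 ≈ 685.16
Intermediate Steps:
x(A, H) = H/7
r(m) = √6/4 (r(m) = √(-8 + 14)/4 = √6/4)
√(469440 + f(x(-22, -24), r(13))) = √(469440 + ((⅐)*(-24))*(√6/4)) = √(469440 - 6*√6/7)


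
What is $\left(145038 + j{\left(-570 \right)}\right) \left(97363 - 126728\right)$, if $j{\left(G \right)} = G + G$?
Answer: $-4225564770$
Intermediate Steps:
$j{\left(G \right)} = 2 G$
$\left(145038 + j{\left(-570 \right)}\right) \left(97363 - 126728\right) = \left(145038 + 2 \left(-570\right)\right) \left(97363 - 126728\right) = \left(145038 - 1140\right) \left(-29365\right) = 143898 \left(-29365\right) = -4225564770$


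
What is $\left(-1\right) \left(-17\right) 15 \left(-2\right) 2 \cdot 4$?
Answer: $-4080$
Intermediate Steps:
$\left(-1\right) \left(-17\right) 15 \left(-2\right) 2 \cdot 4 = 17 \cdot 15 \left(\left(-4\right) 4\right) = 255 \left(-16\right) = -4080$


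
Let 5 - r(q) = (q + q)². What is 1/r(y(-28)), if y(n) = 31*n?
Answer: -1/3013691 ≈ -3.3182e-7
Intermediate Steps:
r(q) = 5 - 4*q² (r(q) = 5 - (q + q)² = 5 - (2*q)² = 5 - 4*q²)
1/r(y(-28)) = 1/(5 - 4*(31*(-28))²) = 1/(5 - 4*(-868)²) = 1/(5 - 4*753424) = 1/(5 - 3013696) = 1/(-3013691) = -1/3013691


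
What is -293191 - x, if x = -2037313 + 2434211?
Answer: -690089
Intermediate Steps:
x = 396898
-293191 - x = -293191 - 1*396898 = -293191 - 396898 = -690089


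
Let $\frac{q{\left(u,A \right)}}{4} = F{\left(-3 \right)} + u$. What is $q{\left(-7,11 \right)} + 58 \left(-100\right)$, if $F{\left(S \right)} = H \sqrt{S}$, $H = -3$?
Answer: $-5828 - 12 i \sqrt{3} \approx -5828.0 - 20.785 i$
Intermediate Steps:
$F{\left(S \right)} = - 3 \sqrt{S}$
$q{\left(u,A \right)} = 4 u - 12 i \sqrt{3}$ ($q{\left(u,A \right)} = 4 \left(- 3 \sqrt{-3} + u\right) = 4 \left(- 3 i \sqrt{3} + u\right) = 4 \left(u - 3 i \sqrt{3}\right) = 4 u - 12 i \sqrt{3}$)
$q{\left(-7,11 \right)} + 58 \left(-100\right) = \left(4 \left(-7\right) - 12 i \sqrt{3}\right) + 58 \left(-100\right) = \left(-28 - 12 i \sqrt{3}\right) - 5800 = -5828 - 12 i \sqrt{3}$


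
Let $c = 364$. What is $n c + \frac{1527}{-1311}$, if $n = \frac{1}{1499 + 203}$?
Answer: $- \frac{15375}{16169} \approx -0.95089$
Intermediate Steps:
$n = \frac{1}{1702} \approx 0.00058754$
$n c + \frac{1527}{-1311} = \frac{1}{1702} \cdot 364 + \frac{1527}{-1311} = \frac{182}{851} + 1527 \left(- \frac{1}{1311}\right) = \frac{182}{851} - \frac{509}{437} = - \frac{15375}{16169}$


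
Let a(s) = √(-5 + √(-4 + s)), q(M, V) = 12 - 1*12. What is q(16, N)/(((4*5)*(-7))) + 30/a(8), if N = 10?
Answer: -10*I*√3 ≈ -17.32*I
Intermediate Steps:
q(M, V) = 0 (q(M, V) = 12 - 12 = 0)
q(16, N)/(((4*5)*(-7))) + 30/a(8) = 0/(((4*5)*(-7))) + 30/(√(-5 + √(-4 + 8))) = 0/((20*(-7))) + 30/(√(-5 + √4)) = 0/(-140) + 30/(√(-5 + 2)) = 0*(-1/140) + 30/(√(-3)) = 0 + 30/((I*√3)) = 0 + 30*(-I*√3/3) = 0 - 10*I*√3 = -10*I*√3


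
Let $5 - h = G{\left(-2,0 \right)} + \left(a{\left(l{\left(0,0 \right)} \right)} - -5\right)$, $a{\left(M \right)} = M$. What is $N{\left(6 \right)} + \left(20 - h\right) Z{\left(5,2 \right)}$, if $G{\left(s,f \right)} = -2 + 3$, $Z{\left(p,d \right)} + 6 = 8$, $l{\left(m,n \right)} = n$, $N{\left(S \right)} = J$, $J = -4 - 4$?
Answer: $34$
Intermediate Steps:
$J = -8$ ($J = -4 - 4 = -8$)
$N{\left(S \right)} = -8$
$Z{\left(p,d \right)} = 2$ ($Z{\left(p,d \right)} = -6 + 8 = 2$)
$G{\left(s,f \right)} = 1$
$h = -1$ ($h = 5 - \left(1 + \left(0 - -5\right)\right) = 5 - \left(1 + \left(0 + 5\right)\right) = 5 - \left(1 + 5\right) = 5 - 6 = -1$)
$N{\left(6 \right)} + \left(20 - h\right) Z{\left(5,2 \right)} = -8 + \left(20 - -1\right) 2 = -8 + \left(20 + 1\right) 2 = -8 + 21 \cdot 2 = -8 + 42 = 34$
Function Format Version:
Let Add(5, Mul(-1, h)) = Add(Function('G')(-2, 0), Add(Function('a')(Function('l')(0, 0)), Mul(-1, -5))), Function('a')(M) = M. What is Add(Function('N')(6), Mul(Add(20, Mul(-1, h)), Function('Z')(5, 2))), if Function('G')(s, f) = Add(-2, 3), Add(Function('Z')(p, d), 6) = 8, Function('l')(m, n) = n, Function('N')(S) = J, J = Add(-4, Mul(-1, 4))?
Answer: 34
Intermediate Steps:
J = -8 (J = Add(-4, -4) = -8)
Function('N')(S) = -8
Function('Z')(p, d) = 2 (Function('Z')(p, d) = Add(-6, 8) = 2)
Function('G')(s, f) = 1
h = -1 (h = Add(5, Mul(-1, Add(1, Add(0, Mul(-1, -5))))) = Add(5, Mul(-1, Add(1, Add(0, 5)))) = Add(5, Mul(-1, Add(1, 5))) = Add(5, Mul(-1, 6)) = Add(5, -6) = -1)
Add(Function('N')(6), Mul(Add(20, Mul(-1, h)), Function('Z')(5, 2))) = Add(-8, Mul(Add(20, Mul(-1, -1)), 2)) = Add(-8, Mul(Add(20, 1), 2)) = Add(-8, Mul(21, 2)) = Add(-8, 42) = 34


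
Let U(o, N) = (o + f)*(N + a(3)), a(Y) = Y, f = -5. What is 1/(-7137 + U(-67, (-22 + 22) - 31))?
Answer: -1/5121 ≈ -0.00019527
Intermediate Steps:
U(o, N) = (-5 + o)*(3 + N) (U(o, N) = (o - 5)*(N + 3) = (-5 + o)*(3 + N))
1/(-7137 + U(-67, (-22 + 22) - 31)) = 1/(-7137 + (-15 - 5*((-22 + 22) - 31) + 3*(-67) + ((-22 + 22) - 31)*(-67))) = 1/(-7137 + (-15 - 5*(0 - 31) - 201 + (0 - 31)*(-67))) = 1/(-7137 + (-15 - 5*(-31) - 201 - 31*(-67))) = 1/(-7137 + (-15 + 155 - 201 + 2077)) = 1/(-7137 + 2016) = 1/(-5121) = -1/5121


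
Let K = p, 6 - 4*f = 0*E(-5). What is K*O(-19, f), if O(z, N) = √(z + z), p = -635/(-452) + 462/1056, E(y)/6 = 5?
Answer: 3331*I*√38/1808 ≈ 11.357*I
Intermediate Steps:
E(y) = 30 (E(y) = 6*5 = 30)
f = 3/2 (f = 3/2 - 0*30 = 3/2 - ¼*0 = 3/2 + 0 = 3/2 ≈ 1.5000)
p = 3331/1808 (p = -635*(-1/452) + 462*(1/1056) = 635/452 + 7/16 = 3331/1808 ≈ 1.8424)
O(z, N) = √2*√z (O(z, N) = √(2*z) = √2*√z)
K = 3331/1808 ≈ 1.8424
K*O(-19, f) = 3331*(√2*√(-19))/1808 = 3331*(√2*(I*√19))/1808 = 3331*(I*√38)/1808 = 3331*I*√38/1808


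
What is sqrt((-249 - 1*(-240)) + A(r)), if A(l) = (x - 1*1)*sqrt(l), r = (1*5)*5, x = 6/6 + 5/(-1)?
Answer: I*sqrt(34) ≈ 5.8309*I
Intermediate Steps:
x = -4 (x = 6*(1/6) + 5*(-1) = 1 - 5 = -4)
r = 25 (r = 5*5 = 25)
A(l) = -5*sqrt(l) (A(l) = (-4 - 1*1)*sqrt(l) = (-4 - 1)*sqrt(l) = -5*sqrt(l))
sqrt((-249 - 1*(-240)) + A(r)) = sqrt((-249 - 1*(-240)) - 5*sqrt(25)) = sqrt((-249 + 240) - 5*5) = sqrt(-9 - 25) = sqrt(-34) = I*sqrt(34)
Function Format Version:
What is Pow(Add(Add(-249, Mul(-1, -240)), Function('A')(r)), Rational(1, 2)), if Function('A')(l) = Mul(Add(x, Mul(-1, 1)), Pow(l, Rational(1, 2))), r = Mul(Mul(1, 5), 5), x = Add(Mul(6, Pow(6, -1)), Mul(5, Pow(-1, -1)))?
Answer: Mul(I, Pow(34, Rational(1, 2))) ≈ Mul(5.8309, I)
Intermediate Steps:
x = -4 (x = Add(Mul(6, Rational(1, 6)), Mul(5, -1)) = Add(1, -5) = -4)
r = 25 (r = Mul(5, 5) = 25)
Function('A')(l) = Mul(-5, Pow(l, Rational(1, 2))) (Function('A')(l) = Mul(Add(-4, Mul(-1, 1)), Pow(l, Rational(1, 2))) = Mul(Add(-4, -1), Pow(l, Rational(1, 2))) = Mul(-5, Pow(l, Rational(1, 2))))
Pow(Add(Add(-249, Mul(-1, -240)), Function('A')(r)), Rational(1, 2)) = Pow(Add(Add(-249, Mul(-1, -240)), Mul(-5, Pow(25, Rational(1, 2)))), Rational(1, 2)) = Pow(Add(Add(-249, 240), Mul(-5, 5)), Rational(1, 2)) = Pow(Add(-9, -25), Rational(1, 2)) = Pow(-34, Rational(1, 2)) = Mul(I, Pow(34, Rational(1, 2)))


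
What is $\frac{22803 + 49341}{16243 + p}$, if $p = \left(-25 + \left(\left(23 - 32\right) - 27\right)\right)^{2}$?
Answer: $\frac{18036}{4991} \approx 3.6137$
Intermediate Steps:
$p = 3721$ ($p = \left(-25 - 36\right)^{2} = \left(-61\right)^{2} = 3721$)
$\frac{22803 + 49341}{16243 + p} = \frac{22803 + 49341}{16243 + 3721} = \frac{72144}{19964} = 72144 \cdot \frac{1}{19964} = \frac{18036}{4991}$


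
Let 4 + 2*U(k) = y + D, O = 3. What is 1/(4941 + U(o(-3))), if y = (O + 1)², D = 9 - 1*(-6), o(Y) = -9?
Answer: 2/9909 ≈ 0.00020184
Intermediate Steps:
D = 15 (D = 9 + 6 = 15)
y = 16 (y = (3 + 1)² = 4² = 16)
U(k) = 27/2 (U(k) = -2 + (16 + 15)/2 = -2 + (½)*31 = -2 + 31/2 = 27/2)
1/(4941 + U(o(-3))) = 1/(4941 + 27/2) = 1/(9909/2) = 2/9909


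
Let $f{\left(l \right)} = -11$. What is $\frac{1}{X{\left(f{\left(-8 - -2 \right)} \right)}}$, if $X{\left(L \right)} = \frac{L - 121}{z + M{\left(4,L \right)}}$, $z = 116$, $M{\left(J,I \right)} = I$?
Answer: $- \frac{35}{44} \approx -0.79545$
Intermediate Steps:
$X{\left(L \right)} = \frac{-121 + L}{116 + L}$ ($X{\left(L \right)} = \frac{L - 121}{116 + L} = \frac{-121 + L}{116 + L}$)
$\frac{1}{X{\left(f{\left(-8 - -2 \right)} \right)}} = \frac{1}{\frac{1}{116 - 11} \left(-121 - 11\right)} = \frac{1}{\frac{1}{105} \left(-132\right)} = \frac{1}{- \frac{44}{35}} = - \frac{35}{44}$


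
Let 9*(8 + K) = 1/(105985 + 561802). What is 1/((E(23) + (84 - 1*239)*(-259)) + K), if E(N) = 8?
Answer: 6010083/241274782036 ≈ 2.4910e-5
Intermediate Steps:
K = -48080663/6010083 (K = -8 + 1/(9*(105985 + 561802)) = -8 + (1/9)/667787 = -8 + (1/9)*(1/667787) = -8 + 1/6010083 = -48080663/6010083 ≈ -8.0000)
1/((E(23) + (84 - 1*239)*(-259)) + K) = 1/((8 + (84 - 1*239)*(-259)) - 48080663/6010083) = 1/((8 + (84 - 239)*(-259)) - 48080663/6010083) = 1/((8 - 155*(-259)) - 48080663/6010083) = 1/((8 + 40145) - 48080663/6010083) = 1/(40153 - 48080663/6010083) = 1/(241274782036/6010083) = 6010083/241274782036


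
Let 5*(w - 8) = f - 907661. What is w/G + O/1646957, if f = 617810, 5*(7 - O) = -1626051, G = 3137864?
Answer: 4625130465177/25839635399240 ≈ 0.17899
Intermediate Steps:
O = 1626086/5 (O = 7 - ⅕*(-1626051) = 7 + 1626051/5 = 1626086/5 ≈ 3.2522e+5)
w = -289811/5 (w = 8 + (617810 - 907661)/5 = 8 + (⅕)*(-289851) = 8 - 289851/5 = -289811/5 ≈ -57962.)
w/G + O/1646957 = -289811/5/3137864 + (1626086/5)/1646957 = -289811/5*1/3137864 + (1626086/5)*(1/1646957) = -289811/15689320 + 1626086/8234785 = 4625130465177/25839635399240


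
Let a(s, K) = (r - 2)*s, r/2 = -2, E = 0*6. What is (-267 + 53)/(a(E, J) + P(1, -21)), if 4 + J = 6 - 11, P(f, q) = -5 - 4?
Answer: 214/9 ≈ 23.778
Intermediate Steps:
E = 0
r = -4 (r = 2*(-2) = -4)
P(f, q) = -9
J = -9 (J = -4 + (6 - 11) = -4 - 5 = -9)
a(s, K) = -6*s (a(s, K) = (-4 - 2)*s = -6*s)
(-267 + 53)/(a(E, J) + P(1, -21)) = (-267 + 53)/(-6*0 - 9) = -214/(0 - 9) = -214/(-9) = -214*(-1/9) = 214/9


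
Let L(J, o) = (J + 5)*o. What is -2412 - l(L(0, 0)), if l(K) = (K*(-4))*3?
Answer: -2412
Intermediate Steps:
L(J, o) = o*(5 + J) (L(J, o) = (5 + J)*o = o*(5 + J))
l(K) = -12*K (l(K) = -4*K*3 = -12*K)
-2412 - l(L(0, 0)) = -2412 - (-12)*0*(5 + 0) = -2412 - (-12)*0*5 = -2412 - (-12)*0 = -2412 - 1*0 = -2412 + 0 = -2412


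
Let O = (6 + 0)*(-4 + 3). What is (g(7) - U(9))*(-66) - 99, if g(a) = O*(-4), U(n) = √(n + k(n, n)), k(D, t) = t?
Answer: -1683 + 198*√2 ≈ -1403.0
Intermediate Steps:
U(n) = √2*√n (U(n) = √(n + n) = √(2*n) = √2*√n)
O = -6 (O = 6*(-1) = -6)
g(a) = 24 (g(a) = -6*(-4) = 24)
(g(7) - U(9))*(-66) - 99 = (24 - √2*√9)*(-66) - 99 = (24 - √2*3)*(-66) - 99 = (24 - 3*√2)*(-66) - 99 = (-1584 + 198*√2) - 99 = -1683 + 198*√2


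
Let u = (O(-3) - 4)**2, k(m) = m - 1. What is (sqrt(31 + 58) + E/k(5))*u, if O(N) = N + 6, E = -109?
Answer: -109/4 + sqrt(89) ≈ -17.816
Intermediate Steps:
O(N) = 6 + N
k(m) = -1 + m
u = 1 (u = ((6 - 3) - 4)**2 = (3 - 4)**2 = (-1)**2 = 1)
(sqrt(31 + 58) + E/k(5))*u = (sqrt(31 + 58) - 109/(-1 + 5))*1 = (sqrt(89) - 109/4)*1 = (-109/4 + sqrt(89))*1 = -109/4 + sqrt(89)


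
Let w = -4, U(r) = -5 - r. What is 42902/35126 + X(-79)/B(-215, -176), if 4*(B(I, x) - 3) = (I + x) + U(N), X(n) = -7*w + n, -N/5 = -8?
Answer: 3169519/1861678 ≈ 1.7025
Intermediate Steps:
N = 40 (N = -5*(-8) = 40)
X(n) = 28 + n (X(n) = -7*(-4) + n = 28 + n)
B(I, x) = -33/4 + I/4 + x/4 (B(I, x) = 3 + ((I + x) + (-5 - 1*40))/4 = 3 + ((I + x) + (-5 - 40))/4 = 3 + ((I + x) - 45)/4 = 3 + (-45 + I + x)/4 = 3 + (-45/4 + I/4 + x/4) = -33/4 + I/4 + x/4)
42902/35126 + X(-79)/B(-215, -176) = 42902/35126 + (28 - 79)/(-33/4 + (¼)*(-215) + (¼)*(-176)) = 42902*(1/35126) - 51/(-33/4 - 215/4 - 44) = 21451/17563 - 51/(-106) = 21451/17563 - 51*(-1/106) = 21451/17563 + 51/106 = 3169519/1861678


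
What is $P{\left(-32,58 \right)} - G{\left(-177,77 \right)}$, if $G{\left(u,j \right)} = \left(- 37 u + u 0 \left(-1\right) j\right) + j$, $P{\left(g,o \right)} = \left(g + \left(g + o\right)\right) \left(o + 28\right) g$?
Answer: $9886$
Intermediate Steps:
$P{\left(g,o \right)} = g \left(28 + o\right) \left(o + 2 g\right)$ ($P{\left(g,o \right)} = \left(o + 2 g\right) \left(28 + o\right) g = \left(28 + o\right) \left(o + 2 g\right) g = g \left(28 + o\right) \left(o + 2 g\right)$)
$G{\left(u,j \right)} = j - 37 u$ ($G{\left(u,j \right)} = \left(- 37 u + 0 \left(-1\right) j\right) + j = \left(- 37 u + 0 j\right) + j = \left(- 37 u + 0\right) + j = - 37 u + j = j - 37 u$)
$P{\left(-32,58 \right)} - G{\left(-177,77 \right)} = - 32 \left(58^{2} + 28 \cdot 58 + 56 \left(-32\right) + 2 \left(-32\right) 58\right) - \left(77 - -6549\right) = - 32 \left(3364 + 1624 - 1792 - 3712\right) - \left(77 + 6549\right) = \left(-32\right) \left(-516\right) - 6626 = 16512 - 6626 = 9886$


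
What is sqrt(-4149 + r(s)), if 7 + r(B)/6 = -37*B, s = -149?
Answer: sqrt(28887) ≈ 169.96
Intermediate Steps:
r(B) = -42 - 222*B (r(B) = -42 + 6*(-37*B) = -42 - 222*B)
sqrt(-4149 + r(s)) = sqrt(-4149 + (-42 - 222*(-149))) = sqrt(-4149 + (-42 + 33078)) = sqrt(-4149 + 33036) = sqrt(28887)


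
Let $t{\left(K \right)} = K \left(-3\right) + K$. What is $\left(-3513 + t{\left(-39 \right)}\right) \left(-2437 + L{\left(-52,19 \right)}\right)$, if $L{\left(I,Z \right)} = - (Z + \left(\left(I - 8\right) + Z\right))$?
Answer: $8295525$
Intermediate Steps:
$t{\left(K \right)} = - 2 K$ ($t{\left(K \right)} = - 3 K + K = - 2 K$)
$L{\left(I,Z \right)} = 8 - I - 2 Z$ ($L{\left(I,Z \right)} = - (Z + \left(\left(-8 + I\right) + Z\right)) = - (Z + \left(-8 + I + Z\right)) = - (-8 + I + 2 Z) = 8 - I - 2 Z$)
$\left(-3513 + t{\left(-39 \right)}\right) \left(-2437 + L{\left(-52,19 \right)}\right) = \left(-3513 - -78\right) \left(-2437 - -22\right) = \left(-3513 + 78\right) \left(-2437 + \left(8 + 52 - 38\right)\right) = - 3435 \left(-2437 + 22\right) = \left(-3435\right) \left(-2415\right) = 8295525$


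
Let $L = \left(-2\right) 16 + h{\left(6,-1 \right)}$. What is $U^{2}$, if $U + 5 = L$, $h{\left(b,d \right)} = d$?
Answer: $1444$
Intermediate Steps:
$L = -33$ ($L = \left(-2\right) 16 - 1 = -32 - 1 = -33$)
$U = -38$ ($U = -5 - 33 = -38$)
$U^{2} = \left(-38\right)^{2} = 1444$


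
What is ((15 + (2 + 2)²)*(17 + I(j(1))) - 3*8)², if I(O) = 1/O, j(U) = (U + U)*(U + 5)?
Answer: 36808489/144 ≈ 2.5561e+5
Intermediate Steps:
j(U) = 2*U*(5 + U) (j(U) = (2*U)*(5 + U) = 2*U*(5 + U))
((15 + (2 + 2)²)*(17 + I(j(1))) - 3*8)² = ((15 + (2 + 2)²)*(17 + 1/(2*1*(5 + 1))) - 3*8)² = ((15 + 4²)*(17 + 1/(2*1*6)) - 24)² = ((15 + 16)*(17 + 1/12) - 24)² = (31*(17 + 1/12) - 24)² = (31*(205/12) - 24)² = (6355/12 - 24)² = (6067/12)² = 36808489/144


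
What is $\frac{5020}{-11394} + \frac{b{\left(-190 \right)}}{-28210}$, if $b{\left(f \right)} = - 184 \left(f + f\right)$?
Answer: $- \frac{46914134}{16071237} \approx -2.9191$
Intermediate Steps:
$b{\left(f \right)} = - 368 f$ ($b{\left(f \right)} = - 184 \cdot 2 f = - 368 f$)
$\frac{5020}{-11394} + \frac{b{\left(-190 \right)}}{-28210} = \frac{5020}{-11394} + \frac{\left(-368\right) \left(-190\right)}{-28210} = 5020 \left(- \frac{1}{11394}\right) + 69920 \left(- \frac{1}{28210}\right) = - \frac{2510}{5697} - \frac{6992}{2821} = - \frac{46914134}{16071237}$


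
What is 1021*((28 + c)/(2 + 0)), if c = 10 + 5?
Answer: 43903/2 ≈ 21952.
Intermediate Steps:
c = 15
1021*((28 + c)/(2 + 0)) = 1021*((28 + 15)/(2 + 0)) = 1021*(43/2) = 43903/2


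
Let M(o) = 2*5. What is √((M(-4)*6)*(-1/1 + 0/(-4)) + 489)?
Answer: √429 ≈ 20.712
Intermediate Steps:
M(o) = 10
√((M(-4)*6)*(-1/1 + 0/(-4)) + 489) = √((10*6)*(-1/1 + 0/(-4)) + 489) = √(60*(-1*1 + 0*(-¼)) + 489) = √(60*(-1 + 0) + 489) = √(60*(-1) + 489) = √(-60 + 489) = √429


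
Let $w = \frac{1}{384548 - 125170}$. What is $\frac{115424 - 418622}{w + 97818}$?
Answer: $- \frac{78642890844}{25371837205} \approx -3.0996$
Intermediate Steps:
$w = \frac{1}{259378} \approx 3.8554 \cdot 10^{-6}$
$\frac{115424 - 418622}{w + 97818} = \frac{115424 - 418622}{\frac{1}{259378} + 97818} = - \frac{303198}{\frac{25371837205}{259378}} = \left(-303198\right) \frac{259378}{25371837205} = - \frac{78642890844}{25371837205}$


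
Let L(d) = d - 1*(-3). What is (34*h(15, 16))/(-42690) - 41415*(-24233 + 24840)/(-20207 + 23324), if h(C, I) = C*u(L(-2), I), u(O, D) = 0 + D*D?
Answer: -11928742333/1478497 ≈ -8068.2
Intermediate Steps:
L(d) = 3 + d (L(d) = d + 3 = 3 + d)
u(O, D) = D**2 (u(O, D) = 0 + D**2 = D**2)
h(C, I) = C*I**2
(34*h(15, 16))/(-42690) - 41415*(-24233 + 24840)/(-20207 + 23324) = (34*(15*16**2))/(-42690) - 41415*(-24233 + 24840)/(-20207 + 23324) = (34*(15*256))*(-1/42690) - 41415/(3117/607) = (34*3840)*(-1/42690) - 41415/(3117*(1/607)) = 130560*(-1/42690) - 41415/3117/607 = -4352/1423 - 41415*607/3117 = -4352/1423 - 8379635/1039 = -11928742333/1478497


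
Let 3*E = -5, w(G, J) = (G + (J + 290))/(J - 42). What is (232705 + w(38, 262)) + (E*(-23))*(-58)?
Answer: 15211967/66 ≈ 2.3048e+5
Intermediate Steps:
w(G, J) = (290 + G + J)/(-42 + J) (w(G, J) = (G + (290 + J))/(-42 + J) = (290 + G + J)/(-42 + J))
E = -5/3 (E = (⅓)*(-5) = -5/3 ≈ -1.6667)
(232705 + w(38, 262)) + (E*(-23))*(-58) = (232705 + (290 + 38 + 262)/(-42 + 262)) - 5/3*(-23)*(-58) = (232705 + 590/220) + (115/3)*(-58) = (232705 + (1/220)*590) - 6670/3 = (232705 + 59/22) - 6670/3 = 5119569/22 - 6670/3 = 15211967/66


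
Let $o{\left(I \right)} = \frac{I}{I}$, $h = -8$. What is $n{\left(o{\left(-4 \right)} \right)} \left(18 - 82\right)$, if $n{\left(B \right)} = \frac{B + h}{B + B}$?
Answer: $224$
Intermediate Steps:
$o{\left(I \right)} = 1$
$n{\left(B \right)} = \frac{-8 + B}{2 B}$ ($n{\left(B \right)} = \frac{B - 8}{B + B} = \frac{-8 + B}{2 B}$)
$n{\left(o{\left(-4 \right)} \right)} \left(18 - 82\right) = \frac{-8 + 1}{2 \cdot 1} \left(18 - 82\right) = \frac{1}{2} \cdot 1 \left(-7\right) \left(-64\right) = \left(- \frac{7}{2}\right) \left(-64\right) = 224$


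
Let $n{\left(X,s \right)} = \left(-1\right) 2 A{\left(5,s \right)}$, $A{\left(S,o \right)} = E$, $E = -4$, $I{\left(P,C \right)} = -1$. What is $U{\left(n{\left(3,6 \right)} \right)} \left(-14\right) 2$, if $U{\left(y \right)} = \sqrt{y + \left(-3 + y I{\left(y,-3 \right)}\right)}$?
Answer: $- 28 i \sqrt{3} \approx - 48.497 i$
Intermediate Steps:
$A{\left(S,o \right)} = -4$
$n{\left(X,s \right)} = 8$ ($n{\left(X,s \right)} = \left(-1\right) 2 \left(-4\right) = \left(-2\right) \left(-4\right) = 8$)
$U{\left(y \right)} = i \sqrt{3}$ ($U{\left(y \right)} = \sqrt{y + \left(-3 + y \left(-1\right)\right)} = \sqrt{y - \left(3 + y\right)} = \sqrt{-3} = i \sqrt{3}$)
$U{\left(n{\left(3,6 \right)} \right)} \left(-14\right) 2 = i \sqrt{3} \left(-14\right) 2 = - 14 i \sqrt{3} \cdot 2 = - 28 i \sqrt{3}$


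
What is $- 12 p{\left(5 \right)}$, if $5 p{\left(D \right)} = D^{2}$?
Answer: $-60$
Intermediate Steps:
$p{\left(D \right)} = \frac{D^{2}}{5}$
$- 12 p{\left(5 \right)} = - 12 \frac{5^{2}}{5} = - 12 \cdot \frac{1}{5} \cdot 25 = \left(-12\right) 5 = -60$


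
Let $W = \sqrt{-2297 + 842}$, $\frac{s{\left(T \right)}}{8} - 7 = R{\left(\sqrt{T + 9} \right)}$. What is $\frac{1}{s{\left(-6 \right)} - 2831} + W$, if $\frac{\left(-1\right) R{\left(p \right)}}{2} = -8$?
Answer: $- \frac{1}{2647} + i \sqrt{1455} \approx -0.00037779 + 38.144 i$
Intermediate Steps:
$R{\left(p \right)} = 16$ ($R{\left(p \right)} = \left(-2\right) \left(-8\right) = 16$)
$s{\left(T \right)} = 184$ ($s{\left(T \right)} = 56 + 8 \cdot 16 = 56 + 128 = 184$)
$W = i \sqrt{1455}$ ($W = \sqrt{-1455} = i \sqrt{1455} \approx 38.144 i$)
$\frac{1}{s{\left(-6 \right)} - 2831} + W = \frac{1}{184 - 2831} + i \sqrt{1455} = \frac{1}{-2647} + i \sqrt{1455} = - \frac{1}{2647} + i \sqrt{1455}$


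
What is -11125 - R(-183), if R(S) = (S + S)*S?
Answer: -78103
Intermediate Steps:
R(S) = 2*S² (R(S) = (2*S)*S = 2*S²)
-11125 - R(-183) = -11125 - 2*(-183)² = -11125 - 2*33489 = -11125 - 1*66978 = -11125 - 66978 = -78103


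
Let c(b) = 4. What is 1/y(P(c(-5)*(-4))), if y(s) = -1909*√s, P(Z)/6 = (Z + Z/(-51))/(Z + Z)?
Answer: -√34/19090 ≈ -0.00030545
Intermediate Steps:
P(Z) = 50/17 (P(Z) = 6*((Z + Z/(-51))/(Z + Z)) = 6*((Z + Z*(-1/51))/((2*Z))) = 6*((Z - Z/51)*(1/(2*Z))) = 6*((50*Z/51)*(1/(2*Z))) = 6*(25/51) = 50/17)
1/y(P(c(-5)*(-4))) = 1/(-9545*√34/17) = -√34/19090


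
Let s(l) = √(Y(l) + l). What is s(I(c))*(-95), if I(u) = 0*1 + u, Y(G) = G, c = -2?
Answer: -190*I ≈ -190.0*I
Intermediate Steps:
I(u) = u (I(u) = 0 + u = u)
s(l) = √2*√l (s(l) = √(l + l) = √(2*l) = √2*√l)
s(I(c))*(-95) = (√2*√(-2))*(-95) = (√2*(I*√2))*(-95) = (2*I)*(-95) = -190*I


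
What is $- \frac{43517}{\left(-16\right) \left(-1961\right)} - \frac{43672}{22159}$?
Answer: $- \frac{2334545875}{695260784} \approx -3.3578$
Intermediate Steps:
$- \frac{43517}{\left(-16\right) \left(-1961\right)} - \frac{43672}{22159} = - \frac{43517}{31376} - \frac{43672}{22159} = - \frac{2334545875}{695260784}$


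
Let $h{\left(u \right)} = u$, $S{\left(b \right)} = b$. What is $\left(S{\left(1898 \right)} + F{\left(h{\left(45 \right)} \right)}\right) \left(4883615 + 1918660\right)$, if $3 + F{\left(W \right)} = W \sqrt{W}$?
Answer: $12890311125 + 918307125 \sqrt{5} \approx 1.4944 \cdot 10^{10}$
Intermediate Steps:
$F{\left(W \right)} = -3 + W^{\frac{3}{2}}$ ($F{\left(W \right)} = -3 + W \sqrt{W} = -3 + W^{\frac{3}{2}}$)
$\left(S{\left(1898 \right)} + F{\left(h{\left(45 \right)} \right)}\right) \left(4883615 + 1918660\right) = \left(1898 - \left(3 - 45^{\frac{3}{2}}\right)\right) \left(4883615 + 1918660\right) = \left(1898 - \left(3 - 135 \sqrt{5}\right)\right) 6802275 = \left(1895 + 135 \sqrt{5}\right) 6802275 = 12890311125 + 918307125 \sqrt{5}$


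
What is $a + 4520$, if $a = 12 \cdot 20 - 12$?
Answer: $4748$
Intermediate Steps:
$a = 228$ ($a = 240 - 12 = 228$)
$a + 4520 = 228 + 4520 = 4748$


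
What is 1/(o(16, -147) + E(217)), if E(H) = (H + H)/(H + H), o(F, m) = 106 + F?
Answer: 1/123 ≈ 0.0081301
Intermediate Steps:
E(H) = 1 (E(H) = (2*H)/((2*H)) = (2*H)*(1/(2*H)) = 1)
1/(o(16, -147) + E(217)) = 1/((106 + 16) + 1) = 1/(122 + 1) = 1/123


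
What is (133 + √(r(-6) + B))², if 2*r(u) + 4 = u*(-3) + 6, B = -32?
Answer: (133 + I*√22)² ≈ 17667.0 + 1247.7*I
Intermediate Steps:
r(u) = 1 - 3*u/2 (r(u) = -2 + (u*(-3) + 6)/2 = -2 + (-3*u + 6)/2 = -2 + (6 - 3*u)/2 = -2 + (3 - 3*u/2) = 1 - 3*u/2)
(133 + √(r(-6) + B))² = (133 + √((1 - 3/2*(-6)) - 32))² = (133 + √((1 + 9) - 32))² = (133 + √(10 - 32))² = (133 + √(-22))² = (133 + I*√22)²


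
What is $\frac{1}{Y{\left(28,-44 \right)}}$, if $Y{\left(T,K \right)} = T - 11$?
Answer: $\frac{1}{17} \approx 0.058824$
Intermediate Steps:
$Y{\left(T,K \right)} = -11 + T$
$\frac{1}{Y{\left(28,-44 \right)}} = \frac{1}{-11 + 28} = \frac{1}{17}$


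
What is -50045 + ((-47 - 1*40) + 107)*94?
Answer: -48165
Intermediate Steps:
-50045 + ((-47 - 1*40) + 107)*94 = -50045 + ((-47 - 40) + 107)*94 = -50045 + (-87 + 107)*94 = -50045 + 20*94 = -50045 + 1880 = -48165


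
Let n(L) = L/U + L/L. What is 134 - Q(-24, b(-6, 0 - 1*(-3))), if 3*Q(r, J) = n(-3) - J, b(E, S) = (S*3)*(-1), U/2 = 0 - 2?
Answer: 1565/12 ≈ 130.42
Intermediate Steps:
U = -4 (U = 2*(0 - 2) = 2*(-2) = -4)
b(E, S) = -3*S (b(E, S) = (3*S)*(-1) = -3*S)
n(L) = 1 - L/4 (n(L) = L/(-4) + L/L = L*(-¼) + 1 = -L/4 + 1 = 1 - L/4)
Q(r, J) = 7/12 - J/3 (Q(r, J) = ((1 - ¼*(-3)) - J)/3 = ((1 + ¾) - J)/3 = (7/4 - J)/3 = 7/12 - J/3)
134 - Q(-24, b(-6, 0 - 1*(-3))) = 134 - (7/12 - (-1)*(0 - 1*(-3))) = 134 - (7/12 - (-1)*(0 + 3)) = 134 - (7/12 - (-1)*3) = 134 - (7/12 - ⅓*(-9)) = 134 - (7/12 + 3) = 134 - 1*43/12 = 134 - 43/12 = 1565/12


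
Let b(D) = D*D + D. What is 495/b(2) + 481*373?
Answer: 358991/2 ≈ 1.7950e+5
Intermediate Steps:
b(D) = D + D² (b(D) = D² + D = D + D²)
495/b(2) + 481*373 = 495/((2*(1 + 2))) + 481*373 = 495/((2*3)) + 179413 = 495/6 + 179413 = 495*(⅙) + 179413 = 165/2 + 179413 = 358991/2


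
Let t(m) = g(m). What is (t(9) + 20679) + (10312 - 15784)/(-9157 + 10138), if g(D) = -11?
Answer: 2252204/109 ≈ 20662.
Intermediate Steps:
t(m) = -11
(t(9) + 20679) + (10312 - 15784)/(-9157 + 10138) = (-11 + 20679) + (10312 - 15784)/(-9157 + 10138) = 20668 - 5472/981 = 20668 - 5472*1/981 = 20668 - 608/109 = 2252204/109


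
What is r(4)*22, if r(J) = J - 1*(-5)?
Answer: 198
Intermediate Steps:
r(J) = 5 + J (r(J) = J + 5 = 5 + J)
r(4)*22 = (5 + 4)*22 = 9*22 = 198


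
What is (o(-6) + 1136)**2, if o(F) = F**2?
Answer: 1373584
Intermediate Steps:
(o(-6) + 1136)**2 = ((-6)**2 + 1136)**2 = (36 + 1136)**2 = 1172**2 = 1373584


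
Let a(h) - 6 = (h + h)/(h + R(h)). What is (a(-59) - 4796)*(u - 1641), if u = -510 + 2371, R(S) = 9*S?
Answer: -1053756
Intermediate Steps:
u = 1861
a(h) = 31/5 (a(h) = 6 + (h + h)/(h + 9*h) = 6 + (2*h)/((10*h)) = 6 + (2*h)*(1/(10*h)) = 6 + ⅕ = 31/5)
(a(-59) - 4796)*(u - 1641) = (31/5 - 4796)*(1861 - 1641) = -23949/5*220 = -1053756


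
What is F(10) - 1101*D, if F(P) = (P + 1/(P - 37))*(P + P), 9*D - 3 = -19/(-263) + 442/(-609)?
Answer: -126551606/1441503 ≈ -87.791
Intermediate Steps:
D = 375826/1441503 (D = ⅓ + (-19/(-263) + 442/(-609))/9 = ⅓ + (-19*(-1/263) + 442*(-1/609))/9 = ⅓ + (19/263 - 442/609)/9 = ⅓ + (⅑)*(-104675/160167) = ⅓ - 104675/1441503 = 375826/1441503 ≈ 0.26072)
F(P) = 2*P*(P + 1/(-37 + P)) (F(P) = (P + 1/(-37 + P))*(2*P) = 2*P*(P + 1/(-37 + P)))
F(10) - 1101*D = 2*10*(1 + 10² - 37*10)/(-37 + 10) - 1101*375826/1441503 = 2*10*(1 + 100 - 370)/(-27) - 137928142/480501 = 2*10*(-1/27)*(-269) - 137928142/480501 = 5380/27 - 137928142/480501 = -126551606/1441503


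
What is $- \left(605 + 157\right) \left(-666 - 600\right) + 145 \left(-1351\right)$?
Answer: $768797$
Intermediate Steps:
$- \left(605 + 157\right) \left(-666 - 600\right) + 145 \left(-1351\right) = - 762 \left(-1266\right) - 195895 = \left(-1\right) \left(-964692\right) - 195895 = 964692 - 195895 = 768797$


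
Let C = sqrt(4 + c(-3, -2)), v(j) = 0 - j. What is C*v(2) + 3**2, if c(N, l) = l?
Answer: 9 - 2*sqrt(2) ≈ 6.1716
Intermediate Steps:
v(j) = -j
C = sqrt(2) (C = sqrt(4 - 2) = sqrt(2) ≈ 1.4142)
C*v(2) + 3**2 = sqrt(2)*(-1*2) + 3**2 = sqrt(2)*(-2) + 9 = -2*sqrt(2) + 9 = 9 - 2*sqrt(2)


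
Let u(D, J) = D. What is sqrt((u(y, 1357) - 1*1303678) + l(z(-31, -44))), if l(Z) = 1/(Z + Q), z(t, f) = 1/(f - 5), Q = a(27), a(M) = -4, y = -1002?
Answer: 3*I*sqrt(5625926197)/197 ≈ 1142.2*I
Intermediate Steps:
Q = -4
z(t, f) = 1/(-5 + f)
l(Z) = 1/(-4 + Z) (l(Z) = 1/(Z - 4) = 1/(-4 + Z))
sqrt((u(y, 1357) - 1*1303678) + l(z(-31, -44))) = sqrt((-1002 - 1*1303678) + 1/(-4 + 1/(-5 - 44))) = sqrt((-1002 - 1303678) + 1/(-4 + 1/(-49))) = sqrt(-1304680 + 1/(-4 - 1/49)) = sqrt(-1304680 + 1/(-197/49)) = sqrt(-1304680 - 49/197) = sqrt(-257022009/197) = 3*I*sqrt(5625926197)/197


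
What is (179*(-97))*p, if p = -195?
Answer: 3385785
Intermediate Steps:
(179*(-97))*p = (179*(-97))*(-195) = -17363*(-195) = 3385785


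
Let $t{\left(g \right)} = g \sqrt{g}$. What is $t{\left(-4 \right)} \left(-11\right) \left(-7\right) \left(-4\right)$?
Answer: $2464 i \approx 2464.0 i$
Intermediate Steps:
$t{\left(g \right)} = g^{\frac{3}{2}}$
$t{\left(-4 \right)} \left(-11\right) \left(-7\right) \left(-4\right) = \left(-4\right)^{\frac{3}{2}} \left(-11\right) \left(-7\right) \left(-4\right) = - 8 i 77 \left(-4\right) = - 8 i \left(-308\right) = 2464 i$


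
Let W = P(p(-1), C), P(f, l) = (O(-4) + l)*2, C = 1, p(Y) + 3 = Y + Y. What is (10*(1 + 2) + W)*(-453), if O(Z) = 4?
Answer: -18120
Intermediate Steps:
p(Y) = -3 + 2*Y (p(Y) = -3 + (Y + Y) = -3 + 2*Y)
P(f, l) = 8 + 2*l (P(f, l) = (4 + l)*2 = 8 + 2*l)
W = 10 (W = 8 + 2*1 = 8 + 2 = 10)
(10*(1 + 2) + W)*(-453) = (10*(1 + 2) + 10)*(-453) = (10*3 + 10)*(-453) = (30 + 10)*(-453) = 40*(-453) = -18120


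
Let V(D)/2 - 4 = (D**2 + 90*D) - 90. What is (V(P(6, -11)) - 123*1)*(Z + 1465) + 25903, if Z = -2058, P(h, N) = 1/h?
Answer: 3294271/18 ≈ 1.8302e+5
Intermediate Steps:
V(D) = -172 + 2*D**2 + 180*D (V(D) = 8 + 2*((D**2 + 90*D) - 90) = 8 + 2*(-90 + D**2 + 90*D) = 8 + (-180 + 2*D**2 + 180*D) = -172 + 2*D**2 + 180*D)
(V(P(6, -11)) - 123*1)*(Z + 1465) + 25903 = ((-172 + 2*(1/6)**2 + 180/6) - 123*1)*(-2058 + 1465) + 25903 = ((-172 + 2*(1/6)**2 + 180*(1/6)) - 123)*(-593) + 25903 = ((-172 + 2*(1/36) + 30) - 123)*(-593) + 25903 = ((-172 + 1/18 + 30) - 123)*(-593) + 25903 = (-2555/18 - 123)*(-593) + 25903 = -4769/18*(-593) + 25903 = 2828017/18 + 25903 = 3294271/18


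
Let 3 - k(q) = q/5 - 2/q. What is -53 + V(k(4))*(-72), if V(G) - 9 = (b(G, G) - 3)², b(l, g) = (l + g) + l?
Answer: -64343/25 ≈ -2573.7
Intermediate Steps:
b(l, g) = g + 2*l (b(l, g) = (g + l) + l = g + 2*l)
k(q) = 3 + 2/q - q/5 (k(q) = 3 - (q/5 - 2/q) = 3 - (-2/q + q/5) = 3 + (2/q - q/5) = 3 + 2/q - q/5)
V(G) = 9 + (-3 + 3*G)² (V(G) = 9 + ((G + 2*G) - 3)² = 9 + (3*G - 3)² = 9 + (-3 + 3*G)²)
-53 + V(k(4))*(-72) = -53 + (9 + 9*(-1 + (3 + 2/4 - ⅕*4))²)*(-72) = -53 + (9 + 9*(-1 + (3 + 2*(¼) - ⅘))²)*(-72) = -53 + (9 + 9*(-1 + (3 + ½ - ⅘))²)*(-72) = -53 + (9 + 9*(-1 + 27/10)²)*(-72) = -53 + (9 + 9*(17/10)²)*(-72) = -53 + (9 + 9*(289/100))*(-72) = -53 + (9 + 2601/100)*(-72) = -53 + (3501/100)*(-72) = -53 - 63018/25 = -64343/25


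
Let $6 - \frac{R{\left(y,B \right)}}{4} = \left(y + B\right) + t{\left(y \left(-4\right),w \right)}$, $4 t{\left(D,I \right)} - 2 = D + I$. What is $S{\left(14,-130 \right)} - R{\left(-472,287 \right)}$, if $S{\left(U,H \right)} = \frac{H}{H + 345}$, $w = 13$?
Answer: $\frac{48951}{43} \approx 1138.4$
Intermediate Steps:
$S{\left(U,H \right)} = \frac{H}{345 + H}$
$t{\left(D,I \right)} = \frac{1}{2} + \frac{D}{4} + \frac{I}{4}$ ($t{\left(D,I \right)} = \frac{1}{2} + \frac{D + I}{4} = \frac{1}{2} + \left(\frac{D}{4} + \frac{I}{4}\right) = \frac{1}{2} + \frac{D}{4} + \frac{I}{4}$)
$R{\left(y,B \right)} = 9 - 4 B$ ($R{\left(y,B \right)} = 24 - 4 \left(\left(y + B\right) + \left(\frac{1}{2} + \frac{y \left(-4\right)}{4} + \frac{1}{4} \cdot 13\right)\right) = 24 - 4 \left(\left(B + y\right) + \left(\frac{1}{2} + \frac{\left(-4\right) y}{4} + \frac{13}{4}\right)\right) = 24 - 4 \left(\left(B + y\right) + \left(\frac{1}{2} - y + \frac{13}{4}\right)\right) = 24 - 4 \left(\left(B + y\right) - \left(- \frac{15}{4} + y\right)\right) = 24 - 4 \left(\frac{15}{4} + B\right) = 24 - \left(15 + 4 B\right) = 9 - 4 B$)
$S{\left(14,-130 \right)} - R{\left(-472,287 \right)} = - \frac{130}{345 - 130} - \left(9 - 1148\right) = - \frac{130}{215} - \left(9 - 1148\right) = \left(-130\right) \frac{1}{215} - -1139 = - \frac{26}{43} + 1139 = \frac{48951}{43}$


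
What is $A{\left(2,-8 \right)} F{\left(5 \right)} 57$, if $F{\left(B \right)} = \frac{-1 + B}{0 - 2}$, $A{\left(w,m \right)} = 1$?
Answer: $-114$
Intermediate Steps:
$F{\left(B \right)} = \frac{1}{2} - \frac{B}{2}$ ($F{\left(B \right)} = \frac{-1 + B}{-2} = \left(-1 + B\right) \left(- \frac{1}{2}\right) = \frac{1}{2} - \frac{B}{2}$)
$A{\left(2,-8 \right)} F{\left(5 \right)} 57 = 1 \left(\frac{1}{2} - \frac{5}{2}\right) 57 = 1 \left(-2\right) 57 = \left(-2\right) 57 = -114$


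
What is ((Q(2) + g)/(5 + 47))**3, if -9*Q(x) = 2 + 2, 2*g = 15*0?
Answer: -1/1601613 ≈ -6.2437e-7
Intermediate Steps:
g = 0 (g = (15*0)/2 = (1/2)*0 = 0)
Q(x) = -4/9 (Q(x) = -(2 + 2)/9 = -1/9*4 = -4/9)
((Q(2) + g)/(5 + 47))**3 = ((-4/9 + 0)/(5 + 47))**3 = (-4/9/52)**3 = (-4/9*1/52)**3 = (-1/117)**3 = -1/1601613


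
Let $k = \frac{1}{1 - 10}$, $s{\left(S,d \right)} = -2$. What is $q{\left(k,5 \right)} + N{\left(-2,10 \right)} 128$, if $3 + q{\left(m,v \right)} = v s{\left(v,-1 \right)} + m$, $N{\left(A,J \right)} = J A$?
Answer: $- \frac{23158}{9} \approx -2573.1$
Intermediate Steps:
$N{\left(A,J \right)} = A J$
$k = - \frac{1}{9}$ ($k = \frac{1}{-9} = - \frac{1}{9} \approx -0.11111$)
$q{\left(m,v \right)} = -3 + m - 2 v$ ($q{\left(m,v \right)} = -3 + \left(v \left(-2\right) + m\right) = -3 + \left(- 2 v + m\right) = -3 + \left(m - 2 v\right) = -3 + m - 2 v$)
$q{\left(k,5 \right)} + N{\left(-2,10 \right)} 128 = \left(-3 - \frac{1}{9} - 10\right) + \left(-2\right) 10 \cdot 128 = \left(-3 - \frac{1}{9} - 10\right) - 2560 = - \frac{118}{9} - 2560 = - \frac{23158}{9}$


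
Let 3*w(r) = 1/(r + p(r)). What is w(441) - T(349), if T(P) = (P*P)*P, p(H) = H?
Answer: -112477620653/2646 ≈ -4.2509e+7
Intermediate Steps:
T(P) = P³ (T(P) = P²*P = P³)
w(r) = 1/(6*r) (w(r) = 1/(3*(r + r)) = 1/(3*((2*r))) = (1/(2*r))/3 = 1/(6*r))
w(441) - T(349) = (⅙)/441 - 1*349³ = (⅙)*(1/441) - 1*42508549 = 1/2646 - 42508549 = -112477620653/2646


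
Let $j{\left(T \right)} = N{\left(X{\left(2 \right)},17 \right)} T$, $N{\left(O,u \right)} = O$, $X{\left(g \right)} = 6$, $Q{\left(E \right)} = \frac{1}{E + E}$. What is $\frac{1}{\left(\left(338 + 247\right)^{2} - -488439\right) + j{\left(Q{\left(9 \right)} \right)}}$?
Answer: $\frac{3}{2491993} \approx 1.2039 \cdot 10^{-6}$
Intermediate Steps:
$Q{\left(E \right)} = \frac{1}{2 E}$
$j{\left(T \right)} = 6 T$
$\frac{1}{\left(\left(338 + 247\right)^{2} - -488439\right) + j{\left(Q{\left(9 \right)} \right)}} = \frac{1}{\left(\left(338 + 247\right)^{2} - -488439\right) + 6 \frac{1}{2 \cdot 9}} = \frac{1}{\left(585^{2} + 488439\right) + 6 \cdot \frac{1}{2} \cdot \frac{1}{9}} = \frac{1}{\left(342225 + 488439\right) + 6 \cdot \frac{1}{18}} = \frac{1}{830664 + \frac{1}{3}} = \frac{1}{\frac{2491993}{3}} = \frac{3}{2491993}$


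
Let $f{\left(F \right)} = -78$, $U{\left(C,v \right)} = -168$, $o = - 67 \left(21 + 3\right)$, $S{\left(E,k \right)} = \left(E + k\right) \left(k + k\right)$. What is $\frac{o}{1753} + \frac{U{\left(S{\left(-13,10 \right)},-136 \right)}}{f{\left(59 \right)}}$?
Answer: $\frac{28180}{22789} \approx 1.2366$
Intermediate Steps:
$S{\left(E,k \right)} = 2 k \left(E + k\right)$ ($S{\left(E,k \right)} = \left(E + k\right) 2 k = 2 k \left(E + k\right)$)
$o = -1608$ ($o = \left(-67\right) 24 = -1608$)
$\frac{o}{1753} + \frac{U{\left(S{\left(-13,10 \right)},-136 \right)}}{f{\left(59 \right)}} = - \frac{1608}{1753} - \frac{168}{-78} = \left(-1608\right) \frac{1}{1753} - - \frac{28}{13} = - \frac{1608}{1753} + \frac{28}{13} = \frac{28180}{22789}$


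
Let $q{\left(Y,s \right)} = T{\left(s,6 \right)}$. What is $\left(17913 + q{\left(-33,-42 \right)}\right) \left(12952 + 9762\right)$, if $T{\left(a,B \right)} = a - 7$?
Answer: $405762896$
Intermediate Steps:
$T{\left(a,B \right)} = -7 + a$
$q{\left(Y,s \right)} = -7 + s$
$\left(17913 + q{\left(-33,-42 \right)}\right) \left(12952 + 9762\right) = \left(17913 - 49\right) \left(12952 + 9762\right) = \left(17913 - 49\right) 22714 = 17864 \cdot 22714 = 405762896$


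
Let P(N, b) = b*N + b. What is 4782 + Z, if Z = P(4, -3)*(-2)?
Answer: 4812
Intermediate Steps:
P(N, b) = b + N*b (P(N, b) = N*b + b = b + N*b)
Z = 30 (Z = -3*(1 + 4)*(-2) = -3*5*(-2) = -15*(-2) = 30)
4782 + Z = 4782 + 30 = 4812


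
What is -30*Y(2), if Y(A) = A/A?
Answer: -30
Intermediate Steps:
Y(A) = 1
-30*Y(2) = -30*1 = -30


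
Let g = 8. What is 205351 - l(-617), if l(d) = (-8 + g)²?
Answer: 205351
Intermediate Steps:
l(d) = 0 (l(d) = (-8 + 8)² = 0² = 0)
205351 - l(-617) = 205351 - 1*0 = 205351 + 0 = 205351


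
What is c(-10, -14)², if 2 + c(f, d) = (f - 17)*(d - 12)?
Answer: 490000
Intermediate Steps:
c(f, d) = -2 + (-17 + f)*(-12 + d) (c(f, d) = -2 + (f - 17)*(d - 12) = -2 + (-17 + f)*(-12 + d))
c(-10, -14)² = (202 - 17*(-14) - 12*(-10) - 14*(-10))² = (202 + 238 + 120 + 140)² = 700² = 490000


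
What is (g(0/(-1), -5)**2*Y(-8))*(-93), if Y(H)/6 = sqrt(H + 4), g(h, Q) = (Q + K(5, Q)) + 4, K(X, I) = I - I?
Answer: -1116*I ≈ -1116.0*I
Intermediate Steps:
K(X, I) = 0
g(h, Q) = 4 + Q (g(h, Q) = (Q + 0) + 4 = Q + 4 = 4 + Q)
Y(H) = 6*sqrt(4 + H) (Y(H) = 6*sqrt(H + 4) = 6*sqrt(4 + H))
(g(0/(-1), -5)**2*Y(-8))*(-93) = ((4 - 5)**2*(6*sqrt(4 - 8)))*(-93) = ((-1)**2*(6*sqrt(-4)))*(-93) = (1*(6*(2*I)))*(-93) = (1*(12*I))*(-93) = (12*I)*(-93) = -1116*I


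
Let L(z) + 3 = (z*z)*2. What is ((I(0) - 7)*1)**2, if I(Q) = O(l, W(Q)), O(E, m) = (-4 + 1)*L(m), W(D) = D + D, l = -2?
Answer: 4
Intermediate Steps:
W(D) = 2*D
L(z) = -3 + 2*z**2 (L(z) = -3 + (z*z)*2 = -3 + z**2*2 = -3 + 2*z**2)
O(E, m) = 9 - 6*m**2 (O(E, m) = (-4 + 1)*(-3 + 2*m**2) = -3*(-3 + 2*m**2) = 9 - 6*m**2)
I(Q) = 9 - 24*Q**2 (I(Q) = 9 - 6*4*Q**2 = 9 - 24*Q**2)
((I(0) - 7)*1)**2 = (((9 - 24*0**2) - 7)*1)**2 = (((9 - 24*0) - 7)*1)**2 = (((9 + 0) - 7)*1)**2 = ((9 - 7)*1)**2 = (2*1)**2 = 2**2 = 4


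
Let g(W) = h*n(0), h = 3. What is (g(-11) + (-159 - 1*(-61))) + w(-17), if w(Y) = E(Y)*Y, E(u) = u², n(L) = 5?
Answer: -4996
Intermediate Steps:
w(Y) = Y³ (w(Y) = Y²*Y = Y³)
g(W) = 15 (g(W) = 3*5 = 15)
(g(-11) + (-159 - 1*(-61))) + w(-17) = (15 + (-159 - 1*(-61))) + (-17)³ = (15 + (-159 + 61)) - 4913 = (15 - 98) - 4913 = -83 - 4913 = -4996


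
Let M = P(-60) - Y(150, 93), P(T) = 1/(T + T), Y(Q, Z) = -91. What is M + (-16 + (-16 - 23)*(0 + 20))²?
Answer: 76044839/120 ≈ 6.3371e+5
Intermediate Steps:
P(T) = 1/(2*T)
M = 10919/120 (M = (½)/(-60) - 1*(-91) = (½)*(-1/60) + 91 = -1/120 + 91 = 10919/120 ≈ 90.992)
M + (-16 + (-16 - 23)*(0 + 20))² = 10919/120 + (-16 + (-16 - 23)*(0 + 20))² = 10919/120 + (-16 - 39*20)² = 10919/120 + (-16 - 780)² = 10919/120 + (-796)² = 10919/120 + 633616 = 76044839/120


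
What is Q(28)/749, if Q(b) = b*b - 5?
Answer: 779/749 ≈ 1.0401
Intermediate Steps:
Q(b) = -5 + b**2 (Q(b) = b**2 - 5 = -5 + b**2)
Q(28)/749 = (-5 + 28**2)/749 = (-5 + 784)*(1/749) = 779*(1/749) = 779/749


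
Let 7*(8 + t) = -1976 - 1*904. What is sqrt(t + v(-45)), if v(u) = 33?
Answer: I*sqrt(18935)/7 ≈ 19.658*I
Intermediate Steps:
t = -2936/7 (t = -8 + (-1976 - 1*904)/7 = -8 + (-1976 - 904)/7 = -8 + (1/7)*(-2880) = -8 - 2880/7 = -2936/7 ≈ -419.43)
sqrt(t + v(-45)) = sqrt(-2936/7 + 33) = sqrt(-2705/7) = I*sqrt(18935)/7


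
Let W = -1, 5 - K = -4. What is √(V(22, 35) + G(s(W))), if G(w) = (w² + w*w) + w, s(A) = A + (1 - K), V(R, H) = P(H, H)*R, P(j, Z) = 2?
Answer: √197 ≈ 14.036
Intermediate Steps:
K = 9 (K = 5 - 1*(-4) = 5 + 4 = 9)
V(R, H) = 2*R
s(A) = -8 + A (s(A) = A + (1 - 1*9) = A + (1 - 9) = A - 8 = -8 + A)
G(w) = w + 2*w² (G(w) = (w² + w²) + w = 2*w² + w = w + 2*w²)
√(V(22, 35) + G(s(W))) = √(2*22 + (-8 - 1)*(1 + 2*(-8 - 1))) = √(44 - 9*(1 + 2*(-9))) = √(44 - 9*(1 - 18)) = √(44 - 9*(-17)) = √(44 + 153) = √197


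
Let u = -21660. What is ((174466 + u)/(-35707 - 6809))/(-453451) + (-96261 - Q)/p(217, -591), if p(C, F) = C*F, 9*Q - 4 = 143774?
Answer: 360635865528605/412077333593142 ≈ 0.87517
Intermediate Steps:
Q = 47926/3 (Q = 4/9 + (⅑)*143774 = 4/9 + 143774/9 = 47926/3 ≈ 15975.)
((174466 + u)/(-35707 - 6809))/(-453451) + (-96261 - Q)/p(217, -591) = ((174466 - 21660)/(-35707 - 6809))/(-453451) + (-96261 - 1*47926/3)/((217*(-591))) = (152806/(-42516))*(-1/453451) + (-96261 - 47926/3)/(-128247) = (152806*(-1/42516))*(-1/453451) - 336709/3*(-1/128247) = -76403/21258*(-1/453451) + 336709/384741 = 76403/9639461358 + 336709/384741 = 360635865528605/412077333593142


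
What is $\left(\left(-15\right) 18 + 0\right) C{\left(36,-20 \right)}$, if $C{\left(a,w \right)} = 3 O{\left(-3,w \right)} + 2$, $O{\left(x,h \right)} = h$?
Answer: $15660$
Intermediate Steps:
$C{\left(a,w \right)} = 2 + 3 w$ ($C{\left(a,w \right)} = 3 w + 2 = 2 + 3 w$)
$\left(\left(-15\right) 18 + 0\right) C{\left(36,-20 \right)} = \left(\left(-15\right) 18 + 0\right) \left(2 + 3 \left(-20\right)\right) = \left(-270 + 0\right) \left(2 - 60\right) = \left(-270\right) \left(-58\right) = 15660$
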